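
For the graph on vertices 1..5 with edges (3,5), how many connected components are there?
4 (components: {1}, {2}, {3, 5}, {4})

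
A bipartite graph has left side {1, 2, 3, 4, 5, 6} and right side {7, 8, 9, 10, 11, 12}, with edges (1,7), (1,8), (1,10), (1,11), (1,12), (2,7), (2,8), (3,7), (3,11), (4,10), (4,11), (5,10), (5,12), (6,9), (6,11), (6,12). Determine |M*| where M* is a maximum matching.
6 (matching: (1,12), (2,8), (3,7), (4,11), (5,10), (6,9); upper bound min(|L|,|R|) = min(6,6) = 6)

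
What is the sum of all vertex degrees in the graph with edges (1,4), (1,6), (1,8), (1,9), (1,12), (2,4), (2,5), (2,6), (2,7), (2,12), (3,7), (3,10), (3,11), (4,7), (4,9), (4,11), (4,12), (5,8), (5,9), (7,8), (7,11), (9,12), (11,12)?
46 (handshake: sum of degrees = 2|E| = 2 x 23 = 46)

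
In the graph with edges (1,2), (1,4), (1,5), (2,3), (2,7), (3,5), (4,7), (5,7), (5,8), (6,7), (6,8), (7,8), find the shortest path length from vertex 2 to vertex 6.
2 (path: 2 -> 7 -> 6, 2 edges)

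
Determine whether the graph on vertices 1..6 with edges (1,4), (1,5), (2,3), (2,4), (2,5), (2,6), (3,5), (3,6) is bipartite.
No (odd cycle of length 3: 3 -> 5 -> 2 -> 3)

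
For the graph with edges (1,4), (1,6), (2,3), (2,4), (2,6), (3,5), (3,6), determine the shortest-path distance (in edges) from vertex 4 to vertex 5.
3 (path: 4 -> 2 -> 3 -> 5, 3 edges)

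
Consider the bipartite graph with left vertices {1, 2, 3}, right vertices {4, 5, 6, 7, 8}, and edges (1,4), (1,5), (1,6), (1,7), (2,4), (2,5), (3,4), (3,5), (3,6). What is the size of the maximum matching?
3 (matching: (1,7), (2,5), (3,6); upper bound min(|L|,|R|) = min(3,5) = 3)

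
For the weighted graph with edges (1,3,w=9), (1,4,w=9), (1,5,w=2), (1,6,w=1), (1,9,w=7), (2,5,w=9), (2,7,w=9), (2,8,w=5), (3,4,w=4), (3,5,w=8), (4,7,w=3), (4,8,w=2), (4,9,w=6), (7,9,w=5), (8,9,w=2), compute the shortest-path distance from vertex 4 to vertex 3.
4 (path: 4 -> 3; weights 4 = 4)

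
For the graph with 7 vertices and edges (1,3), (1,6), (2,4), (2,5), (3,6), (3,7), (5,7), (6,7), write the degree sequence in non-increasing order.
[3, 3, 3, 2, 2, 2, 1] (degrees: deg(1)=2, deg(2)=2, deg(3)=3, deg(4)=1, deg(5)=2, deg(6)=3, deg(7)=3)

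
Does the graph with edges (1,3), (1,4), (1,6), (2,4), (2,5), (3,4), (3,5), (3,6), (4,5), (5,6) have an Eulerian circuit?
No (2 vertices have odd degree: {1, 6}; Eulerian circuit requires 0)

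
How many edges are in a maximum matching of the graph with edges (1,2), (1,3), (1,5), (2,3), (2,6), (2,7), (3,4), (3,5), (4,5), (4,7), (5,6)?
3 (matching: (2,7), (3,4), (5,6); upper bound floor(n/2) = floor(7/2) = 3)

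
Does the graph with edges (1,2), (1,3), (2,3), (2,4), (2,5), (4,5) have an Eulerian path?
Yes — and in fact it has an Eulerian circuit (the graph is connected and all 5 vertices have even degree)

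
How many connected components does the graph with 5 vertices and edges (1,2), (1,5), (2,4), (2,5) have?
2 (components: {1, 2, 4, 5}, {3})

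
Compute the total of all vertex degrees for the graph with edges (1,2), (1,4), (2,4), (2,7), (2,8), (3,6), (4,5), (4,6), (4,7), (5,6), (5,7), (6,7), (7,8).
26 (handshake: sum of degrees = 2|E| = 2 x 13 = 26)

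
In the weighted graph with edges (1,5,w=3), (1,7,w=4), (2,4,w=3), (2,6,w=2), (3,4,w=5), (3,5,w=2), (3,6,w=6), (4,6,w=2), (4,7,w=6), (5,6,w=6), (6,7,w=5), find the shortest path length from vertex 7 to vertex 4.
6 (path: 7 -> 4; weights 6 = 6)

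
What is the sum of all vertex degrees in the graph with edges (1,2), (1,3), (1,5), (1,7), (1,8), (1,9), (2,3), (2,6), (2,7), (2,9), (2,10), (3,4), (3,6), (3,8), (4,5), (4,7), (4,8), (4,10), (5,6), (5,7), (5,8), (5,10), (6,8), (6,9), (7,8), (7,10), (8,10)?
54 (handshake: sum of degrees = 2|E| = 2 x 27 = 54)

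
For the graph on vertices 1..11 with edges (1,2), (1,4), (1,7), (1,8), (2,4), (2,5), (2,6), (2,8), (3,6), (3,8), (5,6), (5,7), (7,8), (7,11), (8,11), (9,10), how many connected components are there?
2 (components: {1, 2, 3, 4, 5, 6, 7, 8, 11}, {9, 10})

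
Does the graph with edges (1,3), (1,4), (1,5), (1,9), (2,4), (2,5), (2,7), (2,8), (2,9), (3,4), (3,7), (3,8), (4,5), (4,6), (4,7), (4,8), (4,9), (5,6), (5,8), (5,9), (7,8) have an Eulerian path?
Yes (the graph is connected and exactly 2 vertices have odd degree: {2, 8}; any Eulerian path must start and end at those)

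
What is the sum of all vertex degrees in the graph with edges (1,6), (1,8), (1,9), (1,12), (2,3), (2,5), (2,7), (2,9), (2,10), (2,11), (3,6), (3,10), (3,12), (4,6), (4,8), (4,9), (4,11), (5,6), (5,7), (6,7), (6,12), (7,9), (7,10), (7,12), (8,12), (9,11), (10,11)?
54 (handshake: sum of degrees = 2|E| = 2 x 27 = 54)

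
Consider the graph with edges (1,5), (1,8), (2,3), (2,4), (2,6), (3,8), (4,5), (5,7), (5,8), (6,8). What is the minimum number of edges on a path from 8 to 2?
2 (path: 8 -> 3 -> 2, 2 edges)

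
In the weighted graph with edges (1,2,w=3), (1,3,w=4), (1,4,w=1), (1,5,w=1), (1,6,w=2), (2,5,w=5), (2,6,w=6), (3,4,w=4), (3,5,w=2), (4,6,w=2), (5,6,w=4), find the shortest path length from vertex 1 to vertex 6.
2 (path: 1 -> 6; weights 2 = 2)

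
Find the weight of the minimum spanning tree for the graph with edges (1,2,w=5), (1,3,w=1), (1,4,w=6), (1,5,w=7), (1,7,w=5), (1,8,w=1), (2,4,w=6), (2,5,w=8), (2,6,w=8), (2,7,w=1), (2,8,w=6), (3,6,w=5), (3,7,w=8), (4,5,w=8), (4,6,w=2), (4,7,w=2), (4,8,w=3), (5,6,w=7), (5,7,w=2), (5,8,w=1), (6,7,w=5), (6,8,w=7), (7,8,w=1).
9 (MST edges: (1,3,w=1), (1,8,w=1), (2,7,w=1), (4,6,w=2), (4,7,w=2), (5,8,w=1), (7,8,w=1); sum of weights 1 + 1 + 1 + 2 + 2 + 1 + 1 = 9)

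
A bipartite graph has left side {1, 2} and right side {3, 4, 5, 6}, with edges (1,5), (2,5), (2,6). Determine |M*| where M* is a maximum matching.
2 (matching: (1,5), (2,6); upper bound min(|L|,|R|) = min(2,4) = 2)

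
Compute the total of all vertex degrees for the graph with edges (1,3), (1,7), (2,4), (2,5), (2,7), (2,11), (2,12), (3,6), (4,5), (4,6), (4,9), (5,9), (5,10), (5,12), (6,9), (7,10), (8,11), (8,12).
36 (handshake: sum of degrees = 2|E| = 2 x 18 = 36)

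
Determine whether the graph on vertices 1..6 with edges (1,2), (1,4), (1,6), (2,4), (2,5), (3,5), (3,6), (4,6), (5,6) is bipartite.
No (odd cycle of length 3: 2 -> 1 -> 4 -> 2)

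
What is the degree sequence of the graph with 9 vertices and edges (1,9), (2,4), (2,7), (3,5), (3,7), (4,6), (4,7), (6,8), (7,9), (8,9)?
[4, 3, 3, 2, 2, 2, 2, 1, 1] (degrees: deg(1)=1, deg(2)=2, deg(3)=2, deg(4)=3, deg(5)=1, deg(6)=2, deg(7)=4, deg(8)=2, deg(9)=3)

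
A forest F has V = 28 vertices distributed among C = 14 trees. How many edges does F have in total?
14 (Each of the 14 component trees on V_i vertices has V_i - 1 edges; summing gives V - C = 28 - 14 = 14)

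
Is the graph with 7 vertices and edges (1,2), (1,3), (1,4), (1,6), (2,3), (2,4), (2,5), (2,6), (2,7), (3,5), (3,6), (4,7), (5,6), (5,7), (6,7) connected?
Yes (BFS from 1 visits [1, 2, 3, 4, 6, 5, 7] — all 7 vertices reached)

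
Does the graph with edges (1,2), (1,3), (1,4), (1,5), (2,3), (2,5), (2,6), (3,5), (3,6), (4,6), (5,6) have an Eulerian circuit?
Yes (the graph is connected and all 6 vertices have even degree)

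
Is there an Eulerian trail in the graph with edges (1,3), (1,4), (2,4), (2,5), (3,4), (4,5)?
Yes — and in fact it has an Eulerian circuit (the graph is connected and all 5 vertices have even degree)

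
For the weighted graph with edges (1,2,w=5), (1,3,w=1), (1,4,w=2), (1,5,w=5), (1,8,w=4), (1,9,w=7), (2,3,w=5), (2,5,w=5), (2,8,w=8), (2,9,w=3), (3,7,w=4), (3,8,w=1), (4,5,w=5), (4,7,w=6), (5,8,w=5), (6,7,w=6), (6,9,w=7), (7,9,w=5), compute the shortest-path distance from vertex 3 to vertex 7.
4 (path: 3 -> 7; weights 4 = 4)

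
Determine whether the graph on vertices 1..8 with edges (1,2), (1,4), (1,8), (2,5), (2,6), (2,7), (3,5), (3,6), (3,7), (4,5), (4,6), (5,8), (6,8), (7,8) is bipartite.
Yes. Partition: {1, 5, 6, 7}, {2, 3, 4, 8}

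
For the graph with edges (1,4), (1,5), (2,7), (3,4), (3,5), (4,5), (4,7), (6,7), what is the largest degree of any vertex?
4 (attained at vertex 4)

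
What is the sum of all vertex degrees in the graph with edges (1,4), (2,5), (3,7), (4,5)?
8 (handshake: sum of degrees = 2|E| = 2 x 4 = 8)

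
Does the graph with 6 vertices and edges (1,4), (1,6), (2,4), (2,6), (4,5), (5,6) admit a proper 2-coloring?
Yes. Partition: {1, 2, 3, 5}, {4, 6}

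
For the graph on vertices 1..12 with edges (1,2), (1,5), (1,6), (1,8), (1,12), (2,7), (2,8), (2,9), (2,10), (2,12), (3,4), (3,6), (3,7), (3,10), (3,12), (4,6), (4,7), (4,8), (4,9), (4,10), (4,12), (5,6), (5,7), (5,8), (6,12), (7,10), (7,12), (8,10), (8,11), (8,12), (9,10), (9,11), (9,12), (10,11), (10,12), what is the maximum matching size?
6 (matching: (1,8), (2,12), (3,7), (4,9), (5,6), (10,11); upper bound floor(n/2) = floor(12/2) = 6)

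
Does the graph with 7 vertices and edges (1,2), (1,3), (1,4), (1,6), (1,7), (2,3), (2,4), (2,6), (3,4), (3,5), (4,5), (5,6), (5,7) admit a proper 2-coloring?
No (odd cycle of length 3: 3 -> 1 -> 2 -> 3)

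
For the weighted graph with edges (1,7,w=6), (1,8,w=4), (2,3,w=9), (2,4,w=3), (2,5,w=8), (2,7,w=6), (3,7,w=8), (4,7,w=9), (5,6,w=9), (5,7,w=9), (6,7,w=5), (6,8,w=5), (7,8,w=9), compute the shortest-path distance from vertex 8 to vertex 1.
4 (path: 8 -> 1; weights 4 = 4)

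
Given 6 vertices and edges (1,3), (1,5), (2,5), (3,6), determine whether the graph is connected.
No, it has 2 components: {1, 2, 3, 5, 6}, {4}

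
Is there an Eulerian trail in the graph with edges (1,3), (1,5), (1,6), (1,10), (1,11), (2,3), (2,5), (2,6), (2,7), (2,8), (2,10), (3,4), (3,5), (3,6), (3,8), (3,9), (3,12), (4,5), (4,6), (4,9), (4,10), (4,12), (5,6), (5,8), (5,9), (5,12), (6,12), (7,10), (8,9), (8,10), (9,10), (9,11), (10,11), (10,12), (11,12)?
Yes (the graph is connected and exactly 2 vertices have odd degree: {1, 8}; any Eulerian path must start and end at those)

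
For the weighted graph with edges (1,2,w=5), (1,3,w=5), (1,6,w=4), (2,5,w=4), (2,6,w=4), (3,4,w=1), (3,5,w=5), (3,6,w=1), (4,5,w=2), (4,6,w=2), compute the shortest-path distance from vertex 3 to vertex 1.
5 (path: 3 -> 1; weights 5 = 5)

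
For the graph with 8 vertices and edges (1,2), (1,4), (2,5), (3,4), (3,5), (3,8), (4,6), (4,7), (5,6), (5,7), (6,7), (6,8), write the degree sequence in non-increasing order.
[4, 4, 4, 3, 3, 2, 2, 2] (degrees: deg(1)=2, deg(2)=2, deg(3)=3, deg(4)=4, deg(5)=4, deg(6)=4, deg(7)=3, deg(8)=2)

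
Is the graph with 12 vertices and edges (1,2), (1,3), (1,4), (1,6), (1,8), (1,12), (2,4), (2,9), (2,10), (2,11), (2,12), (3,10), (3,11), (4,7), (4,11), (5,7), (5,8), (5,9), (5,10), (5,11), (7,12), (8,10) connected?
Yes (BFS from 1 visits [1, 2, 3, 4, 6, 8, 12, 9, 10, 11, 7, 5] — all 12 vertices reached)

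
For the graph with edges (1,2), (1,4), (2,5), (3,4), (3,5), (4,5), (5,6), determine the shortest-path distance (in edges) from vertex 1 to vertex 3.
2 (path: 1 -> 4 -> 3, 2 edges)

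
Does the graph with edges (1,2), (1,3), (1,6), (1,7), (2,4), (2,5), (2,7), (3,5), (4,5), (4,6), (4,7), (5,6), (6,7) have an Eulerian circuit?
Yes (the graph is connected and all 7 vertices have even degree)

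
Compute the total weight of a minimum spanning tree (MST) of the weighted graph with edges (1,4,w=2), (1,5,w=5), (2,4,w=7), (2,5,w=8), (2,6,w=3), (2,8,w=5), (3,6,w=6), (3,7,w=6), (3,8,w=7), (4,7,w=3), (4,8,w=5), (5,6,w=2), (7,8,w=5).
26 (MST edges: (1,4,w=2), (1,5,w=5), (2,6,w=3), (2,8,w=5), (3,6,w=6), (4,7,w=3), (5,6,w=2); sum of weights 2 + 5 + 3 + 5 + 6 + 3 + 2 = 26)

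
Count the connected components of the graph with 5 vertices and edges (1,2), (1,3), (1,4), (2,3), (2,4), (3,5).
1 (components: {1, 2, 3, 4, 5})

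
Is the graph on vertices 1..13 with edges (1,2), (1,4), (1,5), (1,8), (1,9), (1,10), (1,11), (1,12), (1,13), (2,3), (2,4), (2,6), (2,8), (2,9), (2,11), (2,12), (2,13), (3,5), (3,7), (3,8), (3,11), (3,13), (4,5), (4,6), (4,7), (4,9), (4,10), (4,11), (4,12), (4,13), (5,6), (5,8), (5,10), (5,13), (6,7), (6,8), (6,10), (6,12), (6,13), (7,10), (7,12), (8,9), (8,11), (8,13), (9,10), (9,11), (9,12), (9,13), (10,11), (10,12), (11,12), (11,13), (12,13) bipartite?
No (odd cycle of length 3: 12 -> 1 -> 10 -> 12)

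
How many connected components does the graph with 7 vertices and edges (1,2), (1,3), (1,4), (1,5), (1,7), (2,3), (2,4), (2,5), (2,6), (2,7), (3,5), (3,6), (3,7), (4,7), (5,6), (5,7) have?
1 (components: {1, 2, 3, 4, 5, 6, 7})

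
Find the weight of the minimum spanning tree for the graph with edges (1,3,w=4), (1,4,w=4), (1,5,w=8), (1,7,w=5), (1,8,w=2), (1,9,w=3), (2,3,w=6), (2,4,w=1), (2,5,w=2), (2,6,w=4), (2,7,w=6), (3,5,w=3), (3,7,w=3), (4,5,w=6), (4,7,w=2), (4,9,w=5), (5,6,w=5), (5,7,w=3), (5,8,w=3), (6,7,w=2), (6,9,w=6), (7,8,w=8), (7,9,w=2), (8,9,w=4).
17 (MST edges: (1,8,w=2), (1,9,w=3), (2,4,w=1), (2,5,w=2), (3,7,w=3), (4,7,w=2), (6,7,w=2), (7,9,w=2); sum of weights 2 + 3 + 1 + 2 + 3 + 2 + 2 + 2 = 17)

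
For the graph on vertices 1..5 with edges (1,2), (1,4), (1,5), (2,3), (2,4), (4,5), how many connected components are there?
1 (components: {1, 2, 3, 4, 5})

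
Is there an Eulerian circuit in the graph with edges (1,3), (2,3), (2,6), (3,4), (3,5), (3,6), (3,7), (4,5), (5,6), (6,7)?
No (2 vertices have odd degree: {1, 5}; Eulerian circuit requires 0)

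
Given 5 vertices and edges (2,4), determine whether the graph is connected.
No, it has 4 components: {1}, {2, 4}, {3}, {5}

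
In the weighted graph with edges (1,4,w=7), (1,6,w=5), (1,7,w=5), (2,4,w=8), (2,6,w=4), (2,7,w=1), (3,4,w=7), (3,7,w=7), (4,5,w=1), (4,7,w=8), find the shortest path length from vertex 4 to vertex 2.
8 (path: 4 -> 2; weights 8 = 8)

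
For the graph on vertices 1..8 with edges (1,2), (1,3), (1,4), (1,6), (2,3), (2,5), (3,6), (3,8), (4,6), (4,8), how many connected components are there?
2 (components: {1, 2, 3, 4, 5, 6, 8}, {7})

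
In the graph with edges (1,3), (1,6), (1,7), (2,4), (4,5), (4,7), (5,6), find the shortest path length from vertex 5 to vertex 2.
2 (path: 5 -> 4 -> 2, 2 edges)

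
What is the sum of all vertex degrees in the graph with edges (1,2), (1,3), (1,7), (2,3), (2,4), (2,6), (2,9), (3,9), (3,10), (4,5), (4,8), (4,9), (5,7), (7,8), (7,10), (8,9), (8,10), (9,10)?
36 (handshake: sum of degrees = 2|E| = 2 x 18 = 36)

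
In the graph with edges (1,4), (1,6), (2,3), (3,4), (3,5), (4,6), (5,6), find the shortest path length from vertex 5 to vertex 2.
2 (path: 5 -> 3 -> 2, 2 edges)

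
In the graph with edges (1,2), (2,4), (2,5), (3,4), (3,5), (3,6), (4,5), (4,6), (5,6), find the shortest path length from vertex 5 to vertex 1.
2 (path: 5 -> 2 -> 1, 2 edges)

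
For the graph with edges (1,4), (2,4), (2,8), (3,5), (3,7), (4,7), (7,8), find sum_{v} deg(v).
14 (handshake: sum of degrees = 2|E| = 2 x 7 = 14)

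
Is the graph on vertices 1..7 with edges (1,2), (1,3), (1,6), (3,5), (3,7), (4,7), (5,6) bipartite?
Yes. Partition: {1, 5, 7}, {2, 3, 4, 6}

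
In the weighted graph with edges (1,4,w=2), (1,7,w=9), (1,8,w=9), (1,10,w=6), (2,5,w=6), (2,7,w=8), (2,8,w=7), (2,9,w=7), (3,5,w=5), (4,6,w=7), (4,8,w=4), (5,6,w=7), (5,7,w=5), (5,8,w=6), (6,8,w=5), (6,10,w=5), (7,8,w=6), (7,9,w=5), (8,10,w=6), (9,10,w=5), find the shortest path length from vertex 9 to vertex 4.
13 (path: 9 -> 10 -> 1 -> 4; weights 5 + 6 + 2 = 13)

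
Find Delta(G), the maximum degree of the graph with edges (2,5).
1 (attained at vertices 2, 5)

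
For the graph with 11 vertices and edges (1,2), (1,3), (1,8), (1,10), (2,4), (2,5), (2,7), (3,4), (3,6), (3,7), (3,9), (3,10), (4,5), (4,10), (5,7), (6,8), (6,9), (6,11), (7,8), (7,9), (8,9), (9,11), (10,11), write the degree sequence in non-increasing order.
[6, 5, 5, 4, 4, 4, 4, 4, 4, 3, 3] (degrees: deg(1)=4, deg(2)=4, deg(3)=6, deg(4)=4, deg(5)=3, deg(6)=4, deg(7)=5, deg(8)=4, deg(9)=5, deg(10)=4, deg(11)=3)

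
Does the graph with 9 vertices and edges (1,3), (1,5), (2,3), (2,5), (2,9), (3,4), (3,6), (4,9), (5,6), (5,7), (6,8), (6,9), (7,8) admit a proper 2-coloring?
Yes. Partition: {1, 2, 4, 6, 7}, {3, 5, 8, 9}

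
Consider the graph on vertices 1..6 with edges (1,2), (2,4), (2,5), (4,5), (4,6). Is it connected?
No, it has 2 components: {1, 2, 4, 5, 6}, {3}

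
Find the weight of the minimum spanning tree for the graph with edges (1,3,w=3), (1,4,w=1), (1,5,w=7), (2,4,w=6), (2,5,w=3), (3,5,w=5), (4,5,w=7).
12 (MST edges: (1,3,w=3), (1,4,w=1), (2,5,w=3), (3,5,w=5); sum of weights 3 + 1 + 3 + 5 = 12)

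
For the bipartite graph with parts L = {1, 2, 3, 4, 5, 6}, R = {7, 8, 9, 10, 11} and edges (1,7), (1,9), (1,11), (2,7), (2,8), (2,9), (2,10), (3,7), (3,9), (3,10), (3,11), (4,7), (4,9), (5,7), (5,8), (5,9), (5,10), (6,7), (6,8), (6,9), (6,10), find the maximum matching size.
5 (matching: (1,11), (2,10), (3,9), (4,7), (5,8); upper bound min(|L|,|R|) = min(6,5) = 5)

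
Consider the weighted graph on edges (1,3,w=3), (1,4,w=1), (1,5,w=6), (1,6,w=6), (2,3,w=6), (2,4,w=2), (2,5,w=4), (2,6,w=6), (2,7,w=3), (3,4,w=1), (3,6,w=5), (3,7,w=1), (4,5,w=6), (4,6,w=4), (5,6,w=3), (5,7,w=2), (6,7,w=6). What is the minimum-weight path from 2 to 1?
3 (path: 2 -> 4 -> 1; weights 2 + 1 = 3)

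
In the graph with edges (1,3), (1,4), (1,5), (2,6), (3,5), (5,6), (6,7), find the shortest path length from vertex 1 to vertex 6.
2 (path: 1 -> 5 -> 6, 2 edges)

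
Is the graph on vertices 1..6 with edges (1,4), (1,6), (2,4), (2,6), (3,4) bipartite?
Yes. Partition: {1, 2, 3, 5}, {4, 6}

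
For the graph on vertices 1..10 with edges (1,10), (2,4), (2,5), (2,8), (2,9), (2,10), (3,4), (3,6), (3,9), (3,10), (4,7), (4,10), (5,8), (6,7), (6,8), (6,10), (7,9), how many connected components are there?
1 (components: {1, 2, 3, 4, 5, 6, 7, 8, 9, 10})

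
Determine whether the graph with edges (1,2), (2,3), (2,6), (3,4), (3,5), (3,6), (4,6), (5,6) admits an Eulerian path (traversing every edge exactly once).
Yes (the graph is connected and exactly 2 vertices have odd degree: {1, 2}; any Eulerian path must start and end at those)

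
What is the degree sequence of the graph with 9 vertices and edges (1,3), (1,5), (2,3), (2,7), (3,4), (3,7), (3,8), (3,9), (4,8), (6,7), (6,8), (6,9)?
[6, 3, 3, 3, 2, 2, 2, 2, 1] (degrees: deg(1)=2, deg(2)=2, deg(3)=6, deg(4)=2, deg(5)=1, deg(6)=3, deg(7)=3, deg(8)=3, deg(9)=2)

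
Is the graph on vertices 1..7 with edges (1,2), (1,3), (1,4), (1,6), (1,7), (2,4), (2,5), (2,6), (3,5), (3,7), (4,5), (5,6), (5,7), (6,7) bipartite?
No (odd cycle of length 3: 2 -> 1 -> 6 -> 2)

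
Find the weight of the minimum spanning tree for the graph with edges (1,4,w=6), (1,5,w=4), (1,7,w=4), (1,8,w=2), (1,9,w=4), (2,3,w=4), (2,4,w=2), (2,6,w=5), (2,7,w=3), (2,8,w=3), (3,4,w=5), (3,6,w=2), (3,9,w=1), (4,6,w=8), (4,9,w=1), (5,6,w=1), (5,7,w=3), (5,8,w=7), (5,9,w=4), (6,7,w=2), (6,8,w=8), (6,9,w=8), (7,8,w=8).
14 (MST edges: (1,8,w=2), (2,4,w=2), (2,8,w=3), (3,6,w=2), (3,9,w=1), (4,9,w=1), (5,6,w=1), (6,7,w=2); sum of weights 2 + 2 + 3 + 2 + 1 + 1 + 1 + 2 = 14)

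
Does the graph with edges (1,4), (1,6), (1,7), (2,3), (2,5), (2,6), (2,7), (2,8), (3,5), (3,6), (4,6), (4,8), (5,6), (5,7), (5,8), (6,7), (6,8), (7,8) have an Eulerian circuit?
No (8 vertices have odd degree: {1, 2, 3, 4, 5, 6, 7, 8}; Eulerian circuit requires 0)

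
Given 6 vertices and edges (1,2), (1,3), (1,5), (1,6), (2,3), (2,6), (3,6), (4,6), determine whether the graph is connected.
Yes (BFS from 1 visits [1, 2, 3, 5, 6, 4] — all 6 vertices reached)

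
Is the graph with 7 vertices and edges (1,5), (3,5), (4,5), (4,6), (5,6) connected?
No, it has 3 components: {1, 3, 4, 5, 6}, {2}, {7}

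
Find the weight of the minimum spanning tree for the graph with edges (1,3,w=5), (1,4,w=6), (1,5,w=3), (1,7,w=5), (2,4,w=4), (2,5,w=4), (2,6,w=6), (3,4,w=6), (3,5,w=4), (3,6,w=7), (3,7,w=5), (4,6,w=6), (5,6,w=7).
26 (MST edges: (1,5,w=3), (1,7,w=5), (2,4,w=4), (2,5,w=4), (2,6,w=6), (3,5,w=4); sum of weights 3 + 5 + 4 + 4 + 6 + 4 = 26)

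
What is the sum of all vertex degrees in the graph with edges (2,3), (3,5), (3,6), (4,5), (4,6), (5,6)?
12 (handshake: sum of degrees = 2|E| = 2 x 6 = 12)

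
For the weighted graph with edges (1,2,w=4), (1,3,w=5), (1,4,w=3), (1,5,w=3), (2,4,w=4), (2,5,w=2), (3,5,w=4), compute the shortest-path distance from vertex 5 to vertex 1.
3 (path: 5 -> 1; weights 3 = 3)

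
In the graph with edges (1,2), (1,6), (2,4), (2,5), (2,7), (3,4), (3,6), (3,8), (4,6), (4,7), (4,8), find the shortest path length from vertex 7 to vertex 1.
2 (path: 7 -> 2 -> 1, 2 edges)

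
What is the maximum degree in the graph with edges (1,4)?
1 (attained at vertices 1, 4)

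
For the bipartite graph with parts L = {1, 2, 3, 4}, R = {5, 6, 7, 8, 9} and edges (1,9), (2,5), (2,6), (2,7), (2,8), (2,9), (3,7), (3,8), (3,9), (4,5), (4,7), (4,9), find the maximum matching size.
4 (matching: (1,9), (2,6), (3,8), (4,7); upper bound min(|L|,|R|) = min(4,5) = 4)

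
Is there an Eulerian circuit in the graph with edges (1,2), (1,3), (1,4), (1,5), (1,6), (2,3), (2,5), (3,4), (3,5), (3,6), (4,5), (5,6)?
No (6 vertices have odd degree: {1, 2, 3, 4, 5, 6}; Eulerian circuit requires 0)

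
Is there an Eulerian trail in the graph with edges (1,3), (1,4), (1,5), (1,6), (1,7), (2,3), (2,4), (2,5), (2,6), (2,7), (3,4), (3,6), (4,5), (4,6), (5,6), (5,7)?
No (6 vertices have odd degree: {1, 2, 4, 5, 6, 7}; Eulerian path requires 0 or 2)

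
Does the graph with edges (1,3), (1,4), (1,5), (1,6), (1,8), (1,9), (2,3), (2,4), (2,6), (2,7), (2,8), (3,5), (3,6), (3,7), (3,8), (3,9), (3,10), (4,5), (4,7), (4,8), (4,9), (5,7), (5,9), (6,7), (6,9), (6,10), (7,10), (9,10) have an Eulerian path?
Yes (the graph is connected and exactly 2 vertices have odd degree: {2, 5}; any Eulerian path must start and end at those)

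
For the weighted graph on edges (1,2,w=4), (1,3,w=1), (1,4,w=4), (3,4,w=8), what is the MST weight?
9 (MST edges: (1,2,w=4), (1,3,w=1), (1,4,w=4); sum of weights 4 + 1 + 4 = 9)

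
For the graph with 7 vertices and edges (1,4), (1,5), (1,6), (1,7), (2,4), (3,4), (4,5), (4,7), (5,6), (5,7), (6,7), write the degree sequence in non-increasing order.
[5, 4, 4, 4, 3, 1, 1] (degrees: deg(1)=4, deg(2)=1, deg(3)=1, deg(4)=5, deg(5)=4, deg(6)=3, deg(7)=4)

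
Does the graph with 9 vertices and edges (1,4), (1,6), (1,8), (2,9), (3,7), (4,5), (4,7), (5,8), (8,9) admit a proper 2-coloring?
Yes. Partition: {1, 5, 7, 9}, {2, 3, 4, 6, 8}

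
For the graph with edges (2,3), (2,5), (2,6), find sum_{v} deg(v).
6 (handshake: sum of degrees = 2|E| = 2 x 3 = 6)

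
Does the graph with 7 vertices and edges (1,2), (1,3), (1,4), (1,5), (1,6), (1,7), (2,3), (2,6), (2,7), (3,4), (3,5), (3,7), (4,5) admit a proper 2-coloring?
No (odd cycle of length 3: 7 -> 1 -> 3 -> 7)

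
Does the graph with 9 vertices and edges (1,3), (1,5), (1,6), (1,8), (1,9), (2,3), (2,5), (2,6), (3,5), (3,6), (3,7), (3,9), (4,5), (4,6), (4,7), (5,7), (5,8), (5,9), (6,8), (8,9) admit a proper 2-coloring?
No (odd cycle of length 3: 8 -> 1 -> 6 -> 8)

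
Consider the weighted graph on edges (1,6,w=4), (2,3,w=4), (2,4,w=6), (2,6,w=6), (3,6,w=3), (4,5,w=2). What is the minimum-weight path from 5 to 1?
18 (path: 5 -> 4 -> 2 -> 6 -> 1; weights 2 + 6 + 6 + 4 = 18)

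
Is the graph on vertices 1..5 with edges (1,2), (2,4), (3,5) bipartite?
Yes. Partition: {1, 3, 4}, {2, 5}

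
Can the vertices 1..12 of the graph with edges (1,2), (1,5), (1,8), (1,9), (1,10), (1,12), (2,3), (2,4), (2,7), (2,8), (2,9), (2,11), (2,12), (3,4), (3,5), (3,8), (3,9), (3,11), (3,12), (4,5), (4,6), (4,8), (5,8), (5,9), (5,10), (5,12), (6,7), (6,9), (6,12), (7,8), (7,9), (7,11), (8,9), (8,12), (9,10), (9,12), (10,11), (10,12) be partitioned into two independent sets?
No (odd cycle of length 3: 5 -> 1 -> 10 -> 5)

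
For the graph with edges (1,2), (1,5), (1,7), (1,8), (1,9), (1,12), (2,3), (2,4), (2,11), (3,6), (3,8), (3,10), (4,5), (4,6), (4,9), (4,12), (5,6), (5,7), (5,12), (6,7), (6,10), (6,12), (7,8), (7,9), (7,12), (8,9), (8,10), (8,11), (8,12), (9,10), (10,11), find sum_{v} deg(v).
62 (handshake: sum of degrees = 2|E| = 2 x 31 = 62)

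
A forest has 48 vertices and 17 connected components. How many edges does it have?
31 (Each of the 17 component trees on V_i vertices has V_i - 1 edges; summing gives V - C = 48 - 17 = 31)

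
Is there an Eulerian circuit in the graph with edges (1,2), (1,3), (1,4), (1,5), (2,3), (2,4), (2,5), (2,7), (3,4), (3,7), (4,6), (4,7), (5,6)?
No (4 vertices have odd degree: {2, 4, 5, 7}; Eulerian circuit requires 0)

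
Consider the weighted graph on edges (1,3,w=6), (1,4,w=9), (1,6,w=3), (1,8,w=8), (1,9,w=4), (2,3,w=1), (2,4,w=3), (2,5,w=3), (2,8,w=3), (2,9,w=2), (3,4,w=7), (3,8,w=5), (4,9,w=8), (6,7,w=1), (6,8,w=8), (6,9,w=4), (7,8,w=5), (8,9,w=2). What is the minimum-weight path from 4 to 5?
6 (path: 4 -> 2 -> 5; weights 3 + 3 = 6)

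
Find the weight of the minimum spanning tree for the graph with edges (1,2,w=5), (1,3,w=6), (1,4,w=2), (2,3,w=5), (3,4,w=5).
12 (MST edges: (1,2,w=5), (1,4,w=2), (2,3,w=5); sum of weights 5 + 2 + 5 = 12)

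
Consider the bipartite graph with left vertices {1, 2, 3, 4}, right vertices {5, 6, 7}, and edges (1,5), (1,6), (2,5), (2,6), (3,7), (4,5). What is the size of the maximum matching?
3 (matching: (1,6), (2,5), (3,7); upper bound min(|L|,|R|) = min(4,3) = 3)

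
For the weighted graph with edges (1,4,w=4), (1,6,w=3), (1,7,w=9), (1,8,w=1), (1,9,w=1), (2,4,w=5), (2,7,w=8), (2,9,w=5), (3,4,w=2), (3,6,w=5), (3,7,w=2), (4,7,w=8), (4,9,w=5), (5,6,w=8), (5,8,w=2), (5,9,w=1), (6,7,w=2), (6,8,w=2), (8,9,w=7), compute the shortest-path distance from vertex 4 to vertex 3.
2 (path: 4 -> 3; weights 2 = 2)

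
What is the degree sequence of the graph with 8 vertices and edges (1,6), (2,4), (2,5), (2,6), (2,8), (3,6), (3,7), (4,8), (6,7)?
[4, 4, 2, 2, 2, 2, 1, 1] (degrees: deg(1)=1, deg(2)=4, deg(3)=2, deg(4)=2, deg(5)=1, deg(6)=4, deg(7)=2, deg(8)=2)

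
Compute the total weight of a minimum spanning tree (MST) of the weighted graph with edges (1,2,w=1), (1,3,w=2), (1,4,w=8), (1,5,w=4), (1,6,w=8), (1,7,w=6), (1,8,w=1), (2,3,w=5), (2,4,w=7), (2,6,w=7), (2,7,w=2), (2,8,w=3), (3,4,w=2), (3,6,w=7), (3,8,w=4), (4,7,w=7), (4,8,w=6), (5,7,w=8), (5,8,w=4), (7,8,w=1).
18 (MST edges: (1,2,w=1), (1,3,w=2), (1,5,w=4), (1,8,w=1), (2,6,w=7), (3,4,w=2), (7,8,w=1); sum of weights 1 + 2 + 4 + 1 + 7 + 2 + 1 = 18)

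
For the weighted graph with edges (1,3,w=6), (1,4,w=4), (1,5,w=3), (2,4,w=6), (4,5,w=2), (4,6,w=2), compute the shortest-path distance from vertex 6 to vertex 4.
2 (path: 6 -> 4; weights 2 = 2)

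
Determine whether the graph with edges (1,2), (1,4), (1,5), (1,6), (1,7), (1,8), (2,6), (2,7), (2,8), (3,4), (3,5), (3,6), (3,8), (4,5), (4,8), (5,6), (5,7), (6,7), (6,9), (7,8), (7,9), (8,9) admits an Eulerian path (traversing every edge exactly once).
Yes (the graph is connected and exactly 2 vertices have odd degree: {5, 9}; any Eulerian path must start and end at those)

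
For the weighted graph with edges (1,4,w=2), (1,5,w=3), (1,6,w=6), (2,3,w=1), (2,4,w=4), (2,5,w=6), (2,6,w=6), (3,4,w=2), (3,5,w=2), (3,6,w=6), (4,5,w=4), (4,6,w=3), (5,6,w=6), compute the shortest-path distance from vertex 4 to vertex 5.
4 (path: 4 -> 5; weights 4 = 4)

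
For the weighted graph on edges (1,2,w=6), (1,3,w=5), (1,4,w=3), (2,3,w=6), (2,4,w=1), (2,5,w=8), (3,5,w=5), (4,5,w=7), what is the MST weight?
14 (MST edges: (1,3,w=5), (1,4,w=3), (2,4,w=1), (3,5,w=5); sum of weights 5 + 3 + 1 + 5 = 14)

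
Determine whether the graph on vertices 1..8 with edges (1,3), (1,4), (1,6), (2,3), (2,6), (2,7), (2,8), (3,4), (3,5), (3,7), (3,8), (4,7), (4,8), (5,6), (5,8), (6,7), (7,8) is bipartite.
No (odd cycle of length 3: 3 -> 1 -> 4 -> 3)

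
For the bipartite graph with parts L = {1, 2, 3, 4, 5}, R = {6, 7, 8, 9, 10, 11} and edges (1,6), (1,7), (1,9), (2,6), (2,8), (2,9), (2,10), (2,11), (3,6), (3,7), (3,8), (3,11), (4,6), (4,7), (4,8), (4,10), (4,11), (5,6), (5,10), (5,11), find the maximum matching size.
5 (matching: (1,9), (2,11), (3,8), (4,7), (5,10); upper bound min(|L|,|R|) = min(5,6) = 5)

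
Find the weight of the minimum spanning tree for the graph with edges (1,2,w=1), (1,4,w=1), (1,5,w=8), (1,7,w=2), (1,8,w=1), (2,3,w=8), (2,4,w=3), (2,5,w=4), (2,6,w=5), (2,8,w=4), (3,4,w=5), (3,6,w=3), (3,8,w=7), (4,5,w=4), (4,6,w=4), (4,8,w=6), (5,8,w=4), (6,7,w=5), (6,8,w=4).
16 (MST edges: (1,2,w=1), (1,4,w=1), (1,7,w=2), (1,8,w=1), (2,5,w=4), (3,6,w=3), (4,6,w=4); sum of weights 1 + 1 + 2 + 1 + 4 + 3 + 4 = 16)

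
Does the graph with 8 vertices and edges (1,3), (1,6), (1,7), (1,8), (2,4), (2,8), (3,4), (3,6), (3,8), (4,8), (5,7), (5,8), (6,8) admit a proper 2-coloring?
No (odd cycle of length 3: 6 -> 1 -> 8 -> 6)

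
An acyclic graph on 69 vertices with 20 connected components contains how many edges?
49 (Each of the 20 component trees on V_i vertices has V_i - 1 edges; summing gives V - C = 69 - 20 = 49)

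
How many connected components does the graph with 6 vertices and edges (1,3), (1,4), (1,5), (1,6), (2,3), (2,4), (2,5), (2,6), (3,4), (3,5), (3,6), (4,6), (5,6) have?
1 (components: {1, 2, 3, 4, 5, 6})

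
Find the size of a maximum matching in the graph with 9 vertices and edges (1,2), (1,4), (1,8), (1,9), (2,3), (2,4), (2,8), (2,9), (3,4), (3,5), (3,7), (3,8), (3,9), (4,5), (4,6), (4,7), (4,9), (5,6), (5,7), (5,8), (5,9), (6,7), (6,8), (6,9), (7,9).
4 (matching: (2,3), (4,9), (5,7), (6,8); upper bound floor(n/2) = floor(9/2) = 4)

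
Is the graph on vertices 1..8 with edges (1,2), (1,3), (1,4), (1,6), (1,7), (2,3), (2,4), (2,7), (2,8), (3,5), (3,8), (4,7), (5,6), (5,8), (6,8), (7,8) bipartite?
No (odd cycle of length 3: 2 -> 1 -> 4 -> 2)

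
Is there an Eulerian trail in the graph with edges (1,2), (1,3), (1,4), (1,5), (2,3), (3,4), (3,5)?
Yes — and in fact it has an Eulerian circuit (the graph is connected and all 5 vertices have even degree)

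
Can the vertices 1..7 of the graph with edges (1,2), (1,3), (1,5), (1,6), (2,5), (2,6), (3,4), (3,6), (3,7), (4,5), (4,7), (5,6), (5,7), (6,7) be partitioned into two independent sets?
No (odd cycle of length 3: 5 -> 1 -> 6 -> 5)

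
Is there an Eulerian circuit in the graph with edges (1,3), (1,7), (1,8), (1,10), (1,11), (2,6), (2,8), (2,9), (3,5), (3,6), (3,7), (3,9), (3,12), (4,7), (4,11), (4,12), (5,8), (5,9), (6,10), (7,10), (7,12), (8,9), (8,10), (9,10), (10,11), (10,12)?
No (10 vertices have odd degree: {1, 2, 4, 5, 6, 7, 8, 9, 10, 11}; Eulerian circuit requires 0)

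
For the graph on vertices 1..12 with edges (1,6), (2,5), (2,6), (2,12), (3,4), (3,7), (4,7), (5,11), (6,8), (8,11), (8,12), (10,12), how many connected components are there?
3 (components: {1, 2, 5, 6, 8, 10, 11, 12}, {3, 4, 7}, {9})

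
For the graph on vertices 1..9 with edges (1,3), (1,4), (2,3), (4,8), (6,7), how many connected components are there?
4 (components: {1, 2, 3, 4, 8}, {5}, {6, 7}, {9})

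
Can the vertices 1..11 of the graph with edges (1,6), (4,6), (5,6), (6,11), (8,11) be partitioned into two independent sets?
Yes. Partition: {1, 2, 3, 4, 5, 7, 9, 10, 11}, {6, 8}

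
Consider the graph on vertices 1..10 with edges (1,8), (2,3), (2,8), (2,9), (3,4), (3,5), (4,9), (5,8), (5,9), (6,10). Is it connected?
No, it has 3 components: {1, 2, 3, 4, 5, 8, 9}, {6, 10}, {7}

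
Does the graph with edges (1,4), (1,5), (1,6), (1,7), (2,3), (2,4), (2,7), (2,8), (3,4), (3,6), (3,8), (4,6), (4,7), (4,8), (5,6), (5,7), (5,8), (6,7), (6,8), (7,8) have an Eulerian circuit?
Yes (the graph is connected and all 8 vertices have even degree)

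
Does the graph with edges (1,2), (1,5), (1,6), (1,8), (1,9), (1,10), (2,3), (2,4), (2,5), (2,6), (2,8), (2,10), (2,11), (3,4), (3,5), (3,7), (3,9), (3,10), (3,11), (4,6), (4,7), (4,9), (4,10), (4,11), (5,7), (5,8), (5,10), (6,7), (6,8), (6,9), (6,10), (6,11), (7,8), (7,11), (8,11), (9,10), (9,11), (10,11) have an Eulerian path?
Yes (the graph is connected and exactly 2 vertices have odd degree: {3, 4}; any Eulerian path must start and end at those)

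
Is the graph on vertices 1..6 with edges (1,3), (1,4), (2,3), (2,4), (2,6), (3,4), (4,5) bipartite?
No (odd cycle of length 3: 3 -> 1 -> 4 -> 3)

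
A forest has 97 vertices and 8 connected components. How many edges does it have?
89 (Each of the 8 component trees on V_i vertices has V_i - 1 edges; summing gives V - C = 97 - 8 = 89)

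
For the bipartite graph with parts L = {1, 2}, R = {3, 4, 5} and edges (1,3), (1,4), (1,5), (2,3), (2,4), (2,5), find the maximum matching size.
2 (matching: (1,5), (2,4); upper bound min(|L|,|R|) = min(2,3) = 2)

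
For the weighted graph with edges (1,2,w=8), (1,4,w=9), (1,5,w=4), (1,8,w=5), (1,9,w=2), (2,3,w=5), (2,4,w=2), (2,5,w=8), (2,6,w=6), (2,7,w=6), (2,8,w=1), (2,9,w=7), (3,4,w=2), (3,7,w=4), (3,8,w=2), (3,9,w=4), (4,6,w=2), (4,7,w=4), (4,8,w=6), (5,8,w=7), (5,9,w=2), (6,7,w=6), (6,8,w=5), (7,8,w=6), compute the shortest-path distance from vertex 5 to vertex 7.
10 (path: 5 -> 9 -> 3 -> 7; weights 2 + 4 + 4 = 10)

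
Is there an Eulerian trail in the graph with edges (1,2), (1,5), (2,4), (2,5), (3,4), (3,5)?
Yes (the graph is connected and exactly 2 vertices have odd degree: {2, 5}; any Eulerian path must start and end at those)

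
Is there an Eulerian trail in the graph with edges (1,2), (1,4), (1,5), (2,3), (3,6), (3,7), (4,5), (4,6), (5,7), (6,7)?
No (6 vertices have odd degree: {1, 3, 4, 5, 6, 7}; Eulerian path requires 0 or 2)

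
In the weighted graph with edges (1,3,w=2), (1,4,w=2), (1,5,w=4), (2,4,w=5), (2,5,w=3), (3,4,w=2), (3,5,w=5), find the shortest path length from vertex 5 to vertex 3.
5 (path: 5 -> 3; weights 5 = 5)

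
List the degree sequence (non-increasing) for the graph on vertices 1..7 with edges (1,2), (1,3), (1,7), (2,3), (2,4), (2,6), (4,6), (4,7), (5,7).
[4, 3, 3, 3, 2, 2, 1] (degrees: deg(1)=3, deg(2)=4, deg(3)=2, deg(4)=3, deg(5)=1, deg(6)=2, deg(7)=3)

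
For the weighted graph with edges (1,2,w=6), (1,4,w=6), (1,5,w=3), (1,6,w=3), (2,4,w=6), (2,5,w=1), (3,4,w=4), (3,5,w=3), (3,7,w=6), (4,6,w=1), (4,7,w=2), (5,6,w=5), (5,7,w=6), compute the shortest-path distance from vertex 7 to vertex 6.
3 (path: 7 -> 4 -> 6; weights 2 + 1 = 3)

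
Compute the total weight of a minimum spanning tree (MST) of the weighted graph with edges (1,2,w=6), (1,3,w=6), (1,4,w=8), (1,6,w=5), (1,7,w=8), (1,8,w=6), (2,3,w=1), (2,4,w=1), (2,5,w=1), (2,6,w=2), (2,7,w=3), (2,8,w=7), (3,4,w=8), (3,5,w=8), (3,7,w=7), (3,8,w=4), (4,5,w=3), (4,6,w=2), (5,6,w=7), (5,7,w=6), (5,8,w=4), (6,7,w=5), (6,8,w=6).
17 (MST edges: (1,6,w=5), (2,3,w=1), (2,4,w=1), (2,5,w=1), (2,6,w=2), (2,7,w=3), (3,8,w=4); sum of weights 5 + 1 + 1 + 1 + 2 + 3 + 4 = 17)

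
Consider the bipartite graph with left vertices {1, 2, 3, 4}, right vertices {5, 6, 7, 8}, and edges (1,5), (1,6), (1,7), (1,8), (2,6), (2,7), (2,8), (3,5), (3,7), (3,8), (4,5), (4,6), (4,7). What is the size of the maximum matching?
4 (matching: (1,8), (2,7), (3,5), (4,6); upper bound min(|L|,|R|) = min(4,4) = 4)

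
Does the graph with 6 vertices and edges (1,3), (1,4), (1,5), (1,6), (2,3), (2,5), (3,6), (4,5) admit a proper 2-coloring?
No (odd cycle of length 3: 3 -> 1 -> 6 -> 3)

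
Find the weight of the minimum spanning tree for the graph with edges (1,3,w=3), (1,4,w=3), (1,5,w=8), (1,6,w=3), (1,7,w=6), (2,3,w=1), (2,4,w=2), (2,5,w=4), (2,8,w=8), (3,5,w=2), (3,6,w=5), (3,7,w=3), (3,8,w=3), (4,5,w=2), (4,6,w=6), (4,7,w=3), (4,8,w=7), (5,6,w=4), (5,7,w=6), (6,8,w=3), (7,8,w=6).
17 (MST edges: (1,4,w=3), (1,6,w=3), (2,3,w=1), (2,4,w=2), (3,5,w=2), (3,7,w=3), (3,8,w=3); sum of weights 3 + 3 + 1 + 2 + 2 + 3 + 3 = 17)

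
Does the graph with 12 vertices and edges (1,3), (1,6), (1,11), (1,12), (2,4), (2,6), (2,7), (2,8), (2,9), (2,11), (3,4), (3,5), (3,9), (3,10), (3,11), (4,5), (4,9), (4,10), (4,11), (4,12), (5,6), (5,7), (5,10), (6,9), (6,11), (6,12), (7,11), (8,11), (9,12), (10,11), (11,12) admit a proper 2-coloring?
No (odd cycle of length 3: 6 -> 1 -> 11 -> 6)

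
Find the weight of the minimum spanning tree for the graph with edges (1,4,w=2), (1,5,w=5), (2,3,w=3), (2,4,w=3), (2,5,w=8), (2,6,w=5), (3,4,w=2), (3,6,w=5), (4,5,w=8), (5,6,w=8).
17 (MST edges: (1,4,w=2), (1,5,w=5), (2,3,w=3), (2,6,w=5), (3,4,w=2); sum of weights 2 + 5 + 3 + 5 + 2 = 17)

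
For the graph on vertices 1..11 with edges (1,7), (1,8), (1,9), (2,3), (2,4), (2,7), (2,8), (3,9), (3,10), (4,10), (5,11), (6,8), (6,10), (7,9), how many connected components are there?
2 (components: {1, 2, 3, 4, 6, 7, 8, 9, 10}, {5, 11})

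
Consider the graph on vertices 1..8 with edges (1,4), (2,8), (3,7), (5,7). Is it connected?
No, it has 4 components: {1, 4}, {2, 8}, {3, 5, 7}, {6}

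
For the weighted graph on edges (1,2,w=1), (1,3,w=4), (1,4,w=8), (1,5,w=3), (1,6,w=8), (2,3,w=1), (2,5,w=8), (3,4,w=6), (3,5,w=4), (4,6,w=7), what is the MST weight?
18 (MST edges: (1,2,w=1), (1,5,w=3), (2,3,w=1), (3,4,w=6), (4,6,w=7); sum of weights 1 + 3 + 1 + 6 + 7 = 18)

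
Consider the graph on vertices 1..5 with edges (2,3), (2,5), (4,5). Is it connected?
No, it has 2 components: {1}, {2, 3, 4, 5}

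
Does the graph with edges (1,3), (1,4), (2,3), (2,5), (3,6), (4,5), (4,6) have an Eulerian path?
Yes (the graph is connected and exactly 2 vertices have odd degree: {3, 4}; any Eulerian path must start and end at those)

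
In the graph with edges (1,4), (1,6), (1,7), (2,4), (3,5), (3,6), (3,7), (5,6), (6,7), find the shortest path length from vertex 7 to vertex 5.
2 (path: 7 -> 3 -> 5, 2 edges)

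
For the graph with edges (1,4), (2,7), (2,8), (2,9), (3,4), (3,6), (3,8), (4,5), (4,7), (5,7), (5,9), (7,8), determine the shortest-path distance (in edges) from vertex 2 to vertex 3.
2 (path: 2 -> 8 -> 3, 2 edges)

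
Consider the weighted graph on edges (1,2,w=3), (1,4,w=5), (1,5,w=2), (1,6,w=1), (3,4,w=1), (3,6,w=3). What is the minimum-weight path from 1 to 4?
5 (path: 1 -> 4; weights 5 = 5)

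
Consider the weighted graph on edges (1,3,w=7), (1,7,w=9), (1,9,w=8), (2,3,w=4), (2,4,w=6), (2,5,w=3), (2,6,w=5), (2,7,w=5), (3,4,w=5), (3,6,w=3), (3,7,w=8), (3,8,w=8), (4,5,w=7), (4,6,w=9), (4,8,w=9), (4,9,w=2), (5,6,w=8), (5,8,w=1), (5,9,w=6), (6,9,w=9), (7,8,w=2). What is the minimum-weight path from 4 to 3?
5 (path: 4 -> 3; weights 5 = 5)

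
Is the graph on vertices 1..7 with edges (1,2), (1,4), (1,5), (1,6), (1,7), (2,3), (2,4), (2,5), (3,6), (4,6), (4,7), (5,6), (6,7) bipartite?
No (odd cycle of length 3: 5 -> 1 -> 2 -> 5)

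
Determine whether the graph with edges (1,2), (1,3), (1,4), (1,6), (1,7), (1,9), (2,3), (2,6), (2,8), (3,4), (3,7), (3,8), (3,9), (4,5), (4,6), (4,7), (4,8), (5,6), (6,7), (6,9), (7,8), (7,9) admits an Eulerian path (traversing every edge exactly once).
Yes — and in fact it has an Eulerian circuit (the graph is connected and all 9 vertices have even degree)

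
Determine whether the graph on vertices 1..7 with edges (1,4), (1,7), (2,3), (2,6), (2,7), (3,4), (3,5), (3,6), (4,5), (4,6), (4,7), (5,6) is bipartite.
No (odd cycle of length 3: 4 -> 1 -> 7 -> 4)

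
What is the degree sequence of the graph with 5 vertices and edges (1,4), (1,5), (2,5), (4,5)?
[3, 2, 2, 1, 0] (degrees: deg(1)=2, deg(2)=1, deg(3)=0, deg(4)=2, deg(5)=3)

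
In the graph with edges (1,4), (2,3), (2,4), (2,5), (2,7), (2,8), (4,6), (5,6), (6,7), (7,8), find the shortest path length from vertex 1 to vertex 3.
3 (path: 1 -> 4 -> 2 -> 3, 3 edges)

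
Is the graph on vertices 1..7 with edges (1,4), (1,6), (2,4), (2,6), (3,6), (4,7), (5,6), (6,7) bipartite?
Yes. Partition: {1, 2, 3, 5, 7}, {4, 6}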